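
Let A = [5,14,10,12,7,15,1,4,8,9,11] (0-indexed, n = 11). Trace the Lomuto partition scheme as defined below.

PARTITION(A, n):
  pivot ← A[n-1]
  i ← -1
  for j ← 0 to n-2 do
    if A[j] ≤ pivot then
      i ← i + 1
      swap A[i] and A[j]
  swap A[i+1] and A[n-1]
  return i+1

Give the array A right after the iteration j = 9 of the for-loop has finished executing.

[5,10,7,1,4,8,9,14,15,12,11]

pivot = A[10] = 11; i = -1
j=0: A[0]=5 ≤ 11 → i=0, swap A[0],A[0] (no change) → [5,14,10,12,7,15,1,4,8,9,11]
j=1: A[1]=14 > 11 → no swap
j=2: A[2]=10 ≤ 11 → i=1, swap A[1],A[2] → [5,10,14,12,7,15,1,4,8,9,11]
j=3: A[3]=12 > 11 → no swap
j=4: A[4]=7 ≤ 11 → i=2, swap A[2],A[4] → [5,10,7,12,14,15,1,4,8,9,11]
j=5: A[5]=15 > 11 → no swap
j=6: A[6]=1 ≤ 11 → i=3, swap A[3],A[6] → [5,10,7,1,14,15,12,4,8,9,11]
j=7: A[7]=4 ≤ 11 → i=4, swap A[4],A[7] → [5,10,7,1,4,15,12,14,8,9,11]
j=8: A[8]=8 ≤ 11 → i=5, swap A[5],A[8] → [5,10,7,1,4,8,12,14,15,9,11]
j=9: A[9]=9 ≤ 11 → i=6, swap A[6],A[9] → [5,10,7,1,4,8,9,14,15,12,11]
(after j=9) A = [5,10,7,1,4,8,9,14,15,12,11]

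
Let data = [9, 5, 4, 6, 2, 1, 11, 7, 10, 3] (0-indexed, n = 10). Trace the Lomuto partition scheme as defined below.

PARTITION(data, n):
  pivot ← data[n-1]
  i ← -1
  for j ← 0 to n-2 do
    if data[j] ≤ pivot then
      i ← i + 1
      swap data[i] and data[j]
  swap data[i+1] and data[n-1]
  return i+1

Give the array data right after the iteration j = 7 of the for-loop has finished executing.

pivot=3, i=-1
j=0: 9>3, skip
j=1: 5>3, skip
j=2: 4>3, skip
j=3: 6>3, skip
j=4: 2≤3, i=0, swap(0,4) ⇒ [2, 5, 4, 6, 9, 1, 11, 7, 10, 3]
j=5: 1≤3, i=1, swap(1,5) ⇒ [2, 1, 4, 6, 9, 5, 11, 7, 10, 3]
j=6: 11>3, skip
j=7: 7>3, skip
(after j=7) data = [2, 1, 4, 6, 9, 5, 11, 7, 10, 3]

[2, 1, 4, 6, 9, 5, 11, 7, 10, 3]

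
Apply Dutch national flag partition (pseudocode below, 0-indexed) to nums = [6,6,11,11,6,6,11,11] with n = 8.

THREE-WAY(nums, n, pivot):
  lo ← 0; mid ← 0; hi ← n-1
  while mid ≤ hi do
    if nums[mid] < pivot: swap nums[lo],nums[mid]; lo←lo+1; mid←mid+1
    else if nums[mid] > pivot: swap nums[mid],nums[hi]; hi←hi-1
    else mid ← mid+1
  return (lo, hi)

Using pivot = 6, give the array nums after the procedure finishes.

[6,6,6,6,11,11,11,11]

pivot = 6; lo=0, mid=0, hi=7
nums[mid]=6=6: mid=1
nums[mid]=6=6: mid=2
nums[mid]=11>6: swap nums[2],nums[7]; hi=6 → [6,6,11,11,6,6,11,11]
nums[mid]=11>6: swap nums[2],nums[6]; hi=5 → [6,6,11,11,6,6,11,11]
nums[mid]=11>6: swap nums[2],nums[5]; hi=4 → [6,6,6,11,6,11,11,11]
nums[mid]=6=6: mid=3
nums[mid]=11>6: swap nums[3],nums[4]; hi=3 → [6,6,6,6,11,11,11,11]
nums[mid]=6=6: mid=4
end: lo=0, hi=3; nums = [6,6,6,6,11,11,11,11]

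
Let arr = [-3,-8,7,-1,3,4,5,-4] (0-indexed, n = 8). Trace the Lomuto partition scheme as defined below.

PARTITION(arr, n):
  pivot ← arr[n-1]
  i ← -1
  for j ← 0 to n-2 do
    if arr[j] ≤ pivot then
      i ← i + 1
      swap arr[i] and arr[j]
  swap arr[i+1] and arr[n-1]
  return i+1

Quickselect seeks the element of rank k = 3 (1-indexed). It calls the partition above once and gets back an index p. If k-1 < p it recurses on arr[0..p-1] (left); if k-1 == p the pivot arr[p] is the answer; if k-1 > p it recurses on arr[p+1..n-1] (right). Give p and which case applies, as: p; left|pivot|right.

1; right

pivot = arr[7] = -4; i = -1
j=0: arr[0]=-3 > -4 → no swap
j=1: arr[1]=-8 ≤ -4 → i=0, swap arr[0],arr[1] → [-8,-3,7,-1,3,4,5,-4]
j=2: arr[2]=7 > -4 → no swap
j=3: arr[3]=-1 > -4 → no swap
j=4: arr[4]=3 > -4 → no swap
j=5: arr[5]=4 > -4 → no swap
j=6: arr[6]=5 > -4 → no swap
final swap arr[1],arr[7] → [-8,-4,7,-1,3,4,5,-3]; return 1
p = 1; k-1 = 2 > 1 ⇒ right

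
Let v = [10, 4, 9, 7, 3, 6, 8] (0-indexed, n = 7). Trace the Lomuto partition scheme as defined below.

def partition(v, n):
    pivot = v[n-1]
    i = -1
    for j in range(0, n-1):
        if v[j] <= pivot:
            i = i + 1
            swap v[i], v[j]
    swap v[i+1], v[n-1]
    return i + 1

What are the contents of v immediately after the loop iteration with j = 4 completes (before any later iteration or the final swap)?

[4, 7, 3, 10, 9, 6, 8]

pivot = v[6] = 8; i = -1
j=0: v[0]=10 > 8 → no swap
j=1: v[1]=4 ≤ 8 → i=0, swap v[0],v[1] → [4, 10, 9, 7, 3, 6, 8]
j=2: v[2]=9 > 8 → no swap
j=3: v[3]=7 ≤ 8 → i=1, swap v[1],v[3] → [4, 7, 9, 10, 3, 6, 8]
j=4: v[4]=3 ≤ 8 → i=2, swap v[2],v[4] → [4, 7, 3, 10, 9, 6, 8]
(after j=4) v = [4, 7, 3, 10, 9, 6, 8]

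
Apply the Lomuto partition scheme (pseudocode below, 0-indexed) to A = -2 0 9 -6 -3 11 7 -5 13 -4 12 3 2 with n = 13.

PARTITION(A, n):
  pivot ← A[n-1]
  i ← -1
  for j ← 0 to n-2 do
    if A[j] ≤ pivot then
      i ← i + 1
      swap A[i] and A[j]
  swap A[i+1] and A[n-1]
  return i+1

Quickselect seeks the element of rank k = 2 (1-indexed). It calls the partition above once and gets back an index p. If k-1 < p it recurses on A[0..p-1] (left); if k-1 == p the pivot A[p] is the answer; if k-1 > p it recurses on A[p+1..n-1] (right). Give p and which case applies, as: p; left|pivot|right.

6; left

pivot = A[12] = 2; i = -1
j=0: A[0]=-2 ≤ 2 → i=0, swap A[0],A[0] (no change) → -2 0 9 -6 -3 11 7 -5 13 -4 12 3 2
j=1: A[1]=0 ≤ 2 → i=1, swap A[1],A[1] (no change) → -2 0 9 -6 -3 11 7 -5 13 -4 12 3 2
j=2: A[2]=9 > 2 → no swap
j=3: A[3]=-6 ≤ 2 → i=2, swap A[2],A[3] → -2 0 -6 9 -3 11 7 -5 13 -4 12 3 2
j=4: A[4]=-3 ≤ 2 → i=3, swap A[3],A[4] → -2 0 -6 -3 9 11 7 -5 13 -4 12 3 2
j=5: A[5]=11 > 2 → no swap
j=6: A[6]=7 > 2 → no swap
j=7: A[7]=-5 ≤ 2 → i=4, swap A[4],A[7] → -2 0 -6 -3 -5 11 7 9 13 -4 12 3 2
j=8: A[8]=13 > 2 → no swap
j=9: A[9]=-4 ≤ 2 → i=5, swap A[5],A[9] → -2 0 -6 -3 -5 -4 7 9 13 11 12 3 2
j=10: A[10]=12 > 2 → no swap
j=11: A[11]=3 > 2 → no swap
final swap A[6],A[12] → -2 0 -6 -3 -5 -4 2 9 13 11 12 3 7; return 6
p = 6; k-1 = 1 < 6 ⇒ left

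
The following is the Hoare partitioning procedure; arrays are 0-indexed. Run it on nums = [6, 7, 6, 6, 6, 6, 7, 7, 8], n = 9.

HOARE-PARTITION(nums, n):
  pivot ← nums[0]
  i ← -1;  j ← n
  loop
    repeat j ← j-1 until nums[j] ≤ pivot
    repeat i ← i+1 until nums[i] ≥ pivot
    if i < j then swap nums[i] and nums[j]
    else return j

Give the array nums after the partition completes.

pivot = nums[0] = 6; i = -1, j = 9
j→5 (nums[5]=6≤6), i→0 (nums[0]=6≥6); i<j, swap → [6, 7, 6, 6, 6, 6, 7, 7, 8]
j→4 (nums[4]=6≤6), i→1 (nums[1]=7≥6); i<j, swap → [6, 6, 6, 6, 7, 6, 7, 7, 8]
j→3 (nums[3]=6≤6), i→2 (nums[2]=6≥6); i<j, swap → [6, 6, 6, 6, 7, 6, 7, 7, 8]
j→2, i→3; i≥j, return j=2. nums = [6, 6, 6, 6, 7, 6, 7, 7, 8]

[6, 6, 6, 6, 7, 6, 7, 7, 8]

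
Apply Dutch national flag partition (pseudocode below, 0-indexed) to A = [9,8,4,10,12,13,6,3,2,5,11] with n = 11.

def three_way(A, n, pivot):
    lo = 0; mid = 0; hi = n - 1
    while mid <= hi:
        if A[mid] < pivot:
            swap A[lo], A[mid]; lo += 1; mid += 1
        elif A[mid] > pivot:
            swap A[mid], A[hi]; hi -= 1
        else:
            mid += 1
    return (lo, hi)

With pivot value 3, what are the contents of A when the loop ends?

lo=0 mid=0 hi=10
9>3: swap(0,10), hi=9 ⇒ [11,8,4,10,12,13,6,3,2,5,9]
11>3: swap(0,9), hi=8 ⇒ [5,8,4,10,12,13,6,3,2,11,9]
5>3: swap(0,8), hi=7 ⇒ [2,8,4,10,12,13,6,3,5,11,9]
2<3: swap(0,0), lo=1 mid=1 ⇒ [2,8,4,10,12,13,6,3,5,11,9]
8>3: swap(1,7), hi=6 ⇒ [2,3,4,10,12,13,6,8,5,11,9]
3=3: mid=2
4>3: swap(2,6), hi=5 ⇒ [2,3,6,10,12,13,4,8,5,11,9]
6>3: swap(2,5), hi=4 ⇒ [2,3,13,10,12,6,4,8,5,11,9]
13>3: swap(2,4), hi=3 ⇒ [2,3,12,10,13,6,4,8,5,11,9]
12>3: swap(2,3), hi=2 ⇒ [2,3,10,12,13,6,4,8,5,11,9]
10>3: swap(2,2), hi=1 ⇒ [2,3,10,12,13,6,4,8,5,11,9]
done. lo=1 hi=1; A=[2,3,10,12,13,6,4,8,5,11,9]

[2,3,10,12,13,6,4,8,5,11,9]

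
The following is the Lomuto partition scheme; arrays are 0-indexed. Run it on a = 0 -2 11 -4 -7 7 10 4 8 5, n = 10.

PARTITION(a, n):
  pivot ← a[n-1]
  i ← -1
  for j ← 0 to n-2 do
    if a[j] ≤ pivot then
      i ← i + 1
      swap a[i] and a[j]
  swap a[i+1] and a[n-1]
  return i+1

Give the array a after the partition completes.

pivot = a[9] = 5; i = -1
j=0: a[0]=0 ≤ 5 → i=0, swap a[0],a[0] (no change) → 0 -2 11 -4 -7 7 10 4 8 5
j=1: a[1]=-2 ≤ 5 → i=1, swap a[1],a[1] (no change) → 0 -2 11 -4 -7 7 10 4 8 5
j=2: a[2]=11 > 5 → no swap
j=3: a[3]=-4 ≤ 5 → i=2, swap a[2],a[3] → 0 -2 -4 11 -7 7 10 4 8 5
j=4: a[4]=-7 ≤ 5 → i=3, swap a[3],a[4] → 0 -2 -4 -7 11 7 10 4 8 5
j=5: a[5]=7 > 5 → no swap
j=6: a[6]=10 > 5 → no swap
j=7: a[7]=4 ≤ 5 → i=4, swap a[4],a[7] → 0 -2 -4 -7 4 7 10 11 8 5
j=8: a[8]=8 > 5 → no swap
final swap a[5],a[9] → 0 -2 -4 -7 4 5 10 11 8 7; return 5

0 -2 -4 -7 4 5 10 11 8 7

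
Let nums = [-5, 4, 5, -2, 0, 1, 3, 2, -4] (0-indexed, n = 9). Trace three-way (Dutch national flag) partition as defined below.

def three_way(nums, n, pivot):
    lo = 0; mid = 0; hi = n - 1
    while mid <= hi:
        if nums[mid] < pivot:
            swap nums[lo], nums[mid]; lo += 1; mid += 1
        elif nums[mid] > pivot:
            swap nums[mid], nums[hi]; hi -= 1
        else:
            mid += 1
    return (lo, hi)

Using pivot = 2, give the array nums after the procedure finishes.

[-5, -4, -2, 0, 1, 2, 3, 5, 4]

pivot = 2; lo=0, mid=0, hi=8
nums[mid]=-5<2: swap nums[0],nums[0]; lo=1,mid=1 → [-5, 4, 5, -2, 0, 1, 3, 2, -4]
nums[mid]=4>2: swap nums[1],nums[8]; hi=7 → [-5, -4, 5, -2, 0, 1, 3, 2, 4]
nums[mid]=-4<2: swap nums[1],nums[1]; lo=2,mid=2 → [-5, -4, 5, -2, 0, 1, 3, 2, 4]
nums[mid]=5>2: swap nums[2],nums[7]; hi=6 → [-5, -4, 2, -2, 0, 1, 3, 5, 4]
nums[mid]=2=2: mid=3
nums[mid]=-2<2: swap nums[2],nums[3]; lo=3,mid=4 → [-5, -4, -2, 2, 0, 1, 3, 5, 4]
nums[mid]=0<2: swap nums[3],nums[4]; lo=4,mid=5 → [-5, -4, -2, 0, 2, 1, 3, 5, 4]
nums[mid]=1<2: swap nums[4],nums[5]; lo=5,mid=6 → [-5, -4, -2, 0, 1, 2, 3, 5, 4]
nums[mid]=3>2: swap nums[6],nums[6]; hi=5 → [-5, -4, -2, 0, 1, 2, 3, 5, 4]
end: lo=5, hi=5; nums = [-5, -4, -2, 0, 1, 2, 3, 5, 4]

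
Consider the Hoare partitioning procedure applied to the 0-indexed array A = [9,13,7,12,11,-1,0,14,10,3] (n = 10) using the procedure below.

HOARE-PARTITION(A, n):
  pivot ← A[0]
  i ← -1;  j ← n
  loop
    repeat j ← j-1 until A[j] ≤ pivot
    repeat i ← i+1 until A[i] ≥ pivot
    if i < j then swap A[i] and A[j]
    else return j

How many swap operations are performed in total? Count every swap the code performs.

pivot = A[0] = 9; i = -1, j = 10
j→9 (A[9]=3≤9), i→0 (A[0]=9≥9); i<j, swap → [3,13,7,12,11,-1,0,14,10,9]
j→6 (A[6]=0≤9), i→1 (A[1]=13≥9); i<j, swap → [3,0,7,12,11,-1,13,14,10,9]
j→5 (A[5]=-1≤9), i→3 (A[3]=12≥9); i<j, swap → [3,0,7,-1,11,12,13,14,10,9]
j→3, i→4; i≥j, return j=3. A = [3,0,7,-1,11,12,13,14,10,9]

3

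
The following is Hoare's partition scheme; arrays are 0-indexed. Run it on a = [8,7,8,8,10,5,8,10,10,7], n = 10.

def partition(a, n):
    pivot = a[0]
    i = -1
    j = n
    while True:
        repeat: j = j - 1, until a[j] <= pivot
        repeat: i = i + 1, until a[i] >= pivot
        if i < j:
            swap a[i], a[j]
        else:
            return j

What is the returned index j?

3

pivot=8
j stops at 9 (7), i stops at 0 (8); swap ⇒ [7,7,8,8,10,5,8,10,10,8]
j stops at 6 (8), i stops at 2 (8); swap ⇒ [7,7,8,8,10,5,8,10,10,8]
j stops at 5 (5), i stops at 3 (8); swap ⇒ [7,7,8,5,10,8,8,10,10,8]
j stops at 3, i stops at 4; i≥j ⇒ return 3. a=[7,7,8,5,10,8,8,10,10,8]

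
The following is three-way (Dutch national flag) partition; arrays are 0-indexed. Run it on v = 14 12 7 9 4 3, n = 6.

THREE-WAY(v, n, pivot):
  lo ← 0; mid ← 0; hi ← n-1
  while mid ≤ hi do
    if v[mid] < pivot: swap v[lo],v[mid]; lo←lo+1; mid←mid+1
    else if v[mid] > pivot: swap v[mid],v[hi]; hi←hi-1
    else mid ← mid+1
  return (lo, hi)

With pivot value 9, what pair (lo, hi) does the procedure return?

(3, 3)

pivot = 9; lo=0, mid=0, hi=5
v[mid]=14>9: swap v[0],v[5]; hi=4 → 3 12 7 9 4 14
v[mid]=3<9: swap v[0],v[0]; lo=1,mid=1 → 3 12 7 9 4 14
v[mid]=12>9: swap v[1],v[4]; hi=3 → 3 4 7 9 12 14
v[mid]=4<9: swap v[1],v[1]; lo=2,mid=2 → 3 4 7 9 12 14
v[mid]=7<9: swap v[2],v[2]; lo=3,mid=3 → 3 4 7 9 12 14
v[mid]=9=9: mid=4
end: lo=3, hi=3; v = 3 4 7 9 12 14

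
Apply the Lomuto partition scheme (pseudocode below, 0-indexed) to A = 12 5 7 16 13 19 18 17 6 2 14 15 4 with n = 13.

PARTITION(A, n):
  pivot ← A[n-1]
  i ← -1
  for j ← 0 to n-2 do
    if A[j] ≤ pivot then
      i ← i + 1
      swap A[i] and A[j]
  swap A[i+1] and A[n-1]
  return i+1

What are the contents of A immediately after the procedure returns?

pivot = A[12] = 4; i = -1
j=0: A[0]=12 > 4 → no swap
j=1: A[1]=5 > 4 → no swap
j=2: A[2]=7 > 4 → no swap
j=3: A[3]=16 > 4 → no swap
j=4: A[4]=13 > 4 → no swap
j=5: A[5]=19 > 4 → no swap
j=6: A[6]=18 > 4 → no swap
j=7: A[7]=17 > 4 → no swap
j=8: A[8]=6 > 4 → no swap
j=9: A[9]=2 ≤ 4 → i=0, swap A[0],A[9] → 2 5 7 16 13 19 18 17 6 12 14 15 4
j=10: A[10]=14 > 4 → no swap
j=11: A[11]=15 > 4 → no swap
final swap A[1],A[12] → 2 4 7 16 13 19 18 17 6 12 14 15 5; return 1

2 4 7 16 13 19 18 17 6 12 14 15 5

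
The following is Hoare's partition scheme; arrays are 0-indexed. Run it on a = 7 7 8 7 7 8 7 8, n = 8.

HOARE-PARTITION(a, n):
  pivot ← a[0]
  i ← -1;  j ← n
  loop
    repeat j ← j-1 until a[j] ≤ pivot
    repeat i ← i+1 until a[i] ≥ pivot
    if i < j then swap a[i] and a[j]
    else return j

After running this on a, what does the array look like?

7 7 7 8 7 8 7 8

pivot = a[0] = 7; i = -1, j = 8
j→6 (a[6]=7≤7), i→0 (a[0]=7≥7); i<j, swap → 7 7 8 7 7 8 7 8
j→4 (a[4]=7≤7), i→1 (a[1]=7≥7); i<j, swap → 7 7 8 7 7 8 7 8
j→3 (a[3]=7≤7), i→2 (a[2]=8≥7); i<j, swap → 7 7 7 8 7 8 7 8
j→2, i→3; i≥j, return j=2. a = 7 7 7 8 7 8 7 8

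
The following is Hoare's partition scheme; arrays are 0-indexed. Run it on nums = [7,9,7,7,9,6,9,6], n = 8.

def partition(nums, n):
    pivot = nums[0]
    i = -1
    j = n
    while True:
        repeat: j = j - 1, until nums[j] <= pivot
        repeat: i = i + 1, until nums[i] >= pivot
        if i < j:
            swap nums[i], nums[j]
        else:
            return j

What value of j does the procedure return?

pivot=7
j stops at 7 (6), i stops at 0 (7); swap ⇒ [6,9,7,7,9,6,9,7]
j stops at 5 (6), i stops at 1 (9); swap ⇒ [6,6,7,7,9,9,9,7]
j stops at 3 (7), i stops at 2 (7); swap ⇒ [6,6,7,7,9,9,9,7]
j stops at 2, i stops at 3; i≥j ⇒ return 2. nums=[6,6,7,7,9,9,9,7]

2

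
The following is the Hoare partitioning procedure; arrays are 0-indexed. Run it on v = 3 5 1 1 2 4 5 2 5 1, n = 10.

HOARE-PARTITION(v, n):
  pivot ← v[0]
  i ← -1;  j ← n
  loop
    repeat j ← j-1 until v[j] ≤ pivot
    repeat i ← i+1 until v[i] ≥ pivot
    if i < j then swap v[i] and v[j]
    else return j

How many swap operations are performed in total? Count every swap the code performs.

pivot = v[0] = 3; i = -1, j = 10
j→9 (v[9]=1≤3), i→0 (v[0]=3≥3); i<j, swap → 1 5 1 1 2 4 5 2 5 3
j→7 (v[7]=2≤3), i→1 (v[1]=5≥3); i<j, swap → 1 2 1 1 2 4 5 5 5 3
j→4, i→5; i≥j, return j=4. v = 1 2 1 1 2 4 5 5 5 3

2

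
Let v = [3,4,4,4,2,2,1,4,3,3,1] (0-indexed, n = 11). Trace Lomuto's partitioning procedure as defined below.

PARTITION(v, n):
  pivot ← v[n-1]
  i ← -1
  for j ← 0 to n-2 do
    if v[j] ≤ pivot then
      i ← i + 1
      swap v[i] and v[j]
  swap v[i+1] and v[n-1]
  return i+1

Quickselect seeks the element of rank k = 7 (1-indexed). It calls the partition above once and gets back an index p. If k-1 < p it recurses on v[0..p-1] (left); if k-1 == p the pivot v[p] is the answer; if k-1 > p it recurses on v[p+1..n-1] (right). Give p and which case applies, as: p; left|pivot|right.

pivot = v[10] = 1; i = -1
j=0: v[0]=3 > 1 → no swap
j=1: v[1]=4 > 1 → no swap
j=2: v[2]=4 > 1 → no swap
j=3: v[3]=4 > 1 → no swap
j=4: v[4]=2 > 1 → no swap
j=5: v[5]=2 > 1 → no swap
j=6: v[6]=1 ≤ 1 → i=0, swap v[0],v[6] → [1,4,4,4,2,2,3,4,3,3,1]
j=7: v[7]=4 > 1 → no swap
j=8: v[8]=3 > 1 → no swap
j=9: v[9]=3 > 1 → no swap
final swap v[1],v[10] → [1,1,4,4,2,2,3,4,3,3,4]; return 1
p = 1; k-1 = 6 > 1 ⇒ right

1; right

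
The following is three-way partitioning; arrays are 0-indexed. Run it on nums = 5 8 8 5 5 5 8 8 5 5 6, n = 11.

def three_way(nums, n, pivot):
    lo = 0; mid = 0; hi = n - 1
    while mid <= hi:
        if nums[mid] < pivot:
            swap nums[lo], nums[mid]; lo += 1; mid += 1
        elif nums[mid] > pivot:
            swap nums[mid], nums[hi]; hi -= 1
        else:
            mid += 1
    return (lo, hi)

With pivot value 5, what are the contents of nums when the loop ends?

pivot = 5; lo=0, mid=0, hi=10
nums[mid]=5=5: mid=1
nums[mid]=8>5: swap nums[1],nums[10]; hi=9 → 5 6 8 5 5 5 8 8 5 5 8
nums[mid]=6>5: swap nums[1],nums[9]; hi=8 → 5 5 8 5 5 5 8 8 5 6 8
nums[mid]=5=5: mid=2
nums[mid]=8>5: swap nums[2],nums[8]; hi=7 → 5 5 5 5 5 5 8 8 8 6 8
nums[mid]=5=5: mid=3
nums[mid]=5=5: mid=4
nums[mid]=5=5: mid=5
nums[mid]=5=5: mid=6
nums[mid]=8>5: swap nums[6],nums[7]; hi=6 → 5 5 5 5 5 5 8 8 8 6 8
nums[mid]=8>5: swap nums[6],nums[6]; hi=5 → 5 5 5 5 5 5 8 8 8 6 8
end: lo=0, hi=5; nums = 5 5 5 5 5 5 8 8 8 6 8

5 5 5 5 5 5 8 8 8 6 8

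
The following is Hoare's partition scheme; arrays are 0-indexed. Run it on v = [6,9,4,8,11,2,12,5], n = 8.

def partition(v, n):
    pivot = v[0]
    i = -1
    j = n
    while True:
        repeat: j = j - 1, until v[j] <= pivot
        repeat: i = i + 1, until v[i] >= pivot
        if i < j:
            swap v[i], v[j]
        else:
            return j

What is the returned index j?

2

pivot = v[0] = 6; i = -1, j = 8
j→7 (v[7]=5≤6), i→0 (v[0]=6≥6); i<j, swap → [5,9,4,8,11,2,12,6]
j→5 (v[5]=2≤6), i→1 (v[1]=9≥6); i<j, swap → [5,2,4,8,11,9,12,6]
j→2, i→3; i≥j, return j=2. v = [5,2,4,8,11,9,12,6]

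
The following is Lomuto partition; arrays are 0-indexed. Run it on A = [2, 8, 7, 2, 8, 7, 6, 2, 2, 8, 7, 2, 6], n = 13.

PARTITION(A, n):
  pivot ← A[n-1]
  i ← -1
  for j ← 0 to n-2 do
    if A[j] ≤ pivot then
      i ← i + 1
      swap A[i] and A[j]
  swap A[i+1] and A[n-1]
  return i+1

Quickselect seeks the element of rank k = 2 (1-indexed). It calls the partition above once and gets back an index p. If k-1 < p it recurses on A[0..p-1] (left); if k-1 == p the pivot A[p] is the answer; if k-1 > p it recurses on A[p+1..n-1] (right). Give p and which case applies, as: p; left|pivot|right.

6; left

pivot=6, i=-1
j=0: 2≤6, i=0, swap(0,0) ⇒ [2, 8, 7, 2, 8, 7, 6, 2, 2, 8, 7, 2, 6]
j=1: 8>6, skip
j=2: 7>6, skip
j=3: 2≤6, i=1, swap(1,3) ⇒ [2, 2, 7, 8, 8, 7, 6, 2, 2, 8, 7, 2, 6]
j=4: 8>6, skip
j=5: 7>6, skip
j=6: 6≤6, i=2, swap(2,6) ⇒ [2, 2, 6, 8, 8, 7, 7, 2, 2, 8, 7, 2, 6]
j=7: 2≤6, i=3, swap(3,7) ⇒ [2, 2, 6, 2, 8, 7, 7, 8, 2, 8, 7, 2, 6]
j=8: 2≤6, i=4, swap(4,8) ⇒ [2, 2, 6, 2, 2, 7, 7, 8, 8, 8, 7, 2, 6]
j=9: 8>6, skip
j=10: 7>6, skip
j=11: 2≤6, i=5, swap(5,11) ⇒ [2, 2, 6, 2, 2, 2, 7, 8, 8, 8, 7, 7, 6]
swap(6,12) ⇒ [2, 2, 6, 2, 2, 2, 6, 8, 8, 8, 7, 7, 7]; return 6
p = 6; k-1 = 1 < 6 ⇒ left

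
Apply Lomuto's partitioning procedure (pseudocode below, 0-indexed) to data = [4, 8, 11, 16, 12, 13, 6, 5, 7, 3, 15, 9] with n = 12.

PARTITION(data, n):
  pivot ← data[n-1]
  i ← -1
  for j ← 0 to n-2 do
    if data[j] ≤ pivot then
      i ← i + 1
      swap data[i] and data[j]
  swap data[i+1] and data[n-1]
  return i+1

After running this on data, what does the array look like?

[4, 8, 6, 5, 7, 3, 9, 16, 12, 13, 15, 11]

pivot=9, i=-1
j=0: 4≤9, i=0, swap(0,0) ⇒ [4, 8, 11, 16, 12, 13, 6, 5, 7, 3, 15, 9]
j=1: 8≤9, i=1, swap(1,1) ⇒ [4, 8, 11, 16, 12, 13, 6, 5, 7, 3, 15, 9]
j=2: 11>9, skip
j=3: 16>9, skip
j=4: 12>9, skip
j=5: 13>9, skip
j=6: 6≤9, i=2, swap(2,6) ⇒ [4, 8, 6, 16, 12, 13, 11, 5, 7, 3, 15, 9]
j=7: 5≤9, i=3, swap(3,7) ⇒ [4, 8, 6, 5, 12, 13, 11, 16, 7, 3, 15, 9]
j=8: 7≤9, i=4, swap(4,8) ⇒ [4, 8, 6, 5, 7, 13, 11, 16, 12, 3, 15, 9]
j=9: 3≤9, i=5, swap(5,9) ⇒ [4, 8, 6, 5, 7, 3, 11, 16, 12, 13, 15, 9]
j=10: 15>9, skip
swap(6,11) ⇒ [4, 8, 6, 5, 7, 3, 9, 16, 12, 13, 15, 11]; return 6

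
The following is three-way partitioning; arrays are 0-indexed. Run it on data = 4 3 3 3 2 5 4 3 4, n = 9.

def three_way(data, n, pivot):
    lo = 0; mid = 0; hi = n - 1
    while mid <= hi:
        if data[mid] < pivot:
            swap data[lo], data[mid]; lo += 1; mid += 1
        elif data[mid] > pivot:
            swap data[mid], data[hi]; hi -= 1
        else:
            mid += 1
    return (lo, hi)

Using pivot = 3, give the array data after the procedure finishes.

pivot = 3; lo=0, mid=0, hi=8
data[mid]=4>3: swap data[0],data[8]; hi=7 → 4 3 3 3 2 5 4 3 4
data[mid]=4>3: swap data[0],data[7]; hi=6 → 3 3 3 3 2 5 4 4 4
data[mid]=3=3: mid=1
data[mid]=3=3: mid=2
data[mid]=3=3: mid=3
data[mid]=3=3: mid=4
data[mid]=2<3: swap data[0],data[4]; lo=1,mid=5 → 2 3 3 3 3 5 4 4 4
data[mid]=5>3: swap data[5],data[6]; hi=5 → 2 3 3 3 3 4 5 4 4
data[mid]=4>3: swap data[5],data[5]; hi=4 → 2 3 3 3 3 4 5 4 4
end: lo=1, hi=4; data = 2 3 3 3 3 4 5 4 4

2 3 3 3 3 4 5 4 4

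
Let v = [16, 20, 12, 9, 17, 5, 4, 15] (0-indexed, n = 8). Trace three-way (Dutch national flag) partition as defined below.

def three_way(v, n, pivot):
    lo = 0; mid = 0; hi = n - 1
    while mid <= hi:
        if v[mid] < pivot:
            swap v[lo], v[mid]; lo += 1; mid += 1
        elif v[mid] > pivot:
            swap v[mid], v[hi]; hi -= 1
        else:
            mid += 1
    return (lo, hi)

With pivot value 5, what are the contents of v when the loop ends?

[4, 5, 9, 17, 12, 20, 15, 16]

pivot = 5; lo=0, mid=0, hi=7
v[mid]=16>5: swap v[0],v[7]; hi=6 → [15, 20, 12, 9, 17, 5, 4, 16]
v[mid]=15>5: swap v[0],v[6]; hi=5 → [4, 20, 12, 9, 17, 5, 15, 16]
v[mid]=4<5: swap v[0],v[0]; lo=1,mid=1 → [4, 20, 12, 9, 17, 5, 15, 16]
v[mid]=20>5: swap v[1],v[5]; hi=4 → [4, 5, 12, 9, 17, 20, 15, 16]
v[mid]=5=5: mid=2
v[mid]=12>5: swap v[2],v[4]; hi=3 → [4, 5, 17, 9, 12, 20, 15, 16]
v[mid]=17>5: swap v[2],v[3]; hi=2 → [4, 5, 9, 17, 12, 20, 15, 16]
v[mid]=9>5: swap v[2],v[2]; hi=1 → [4, 5, 9, 17, 12, 20, 15, 16]
end: lo=1, hi=1; v = [4, 5, 9, 17, 12, 20, 15, 16]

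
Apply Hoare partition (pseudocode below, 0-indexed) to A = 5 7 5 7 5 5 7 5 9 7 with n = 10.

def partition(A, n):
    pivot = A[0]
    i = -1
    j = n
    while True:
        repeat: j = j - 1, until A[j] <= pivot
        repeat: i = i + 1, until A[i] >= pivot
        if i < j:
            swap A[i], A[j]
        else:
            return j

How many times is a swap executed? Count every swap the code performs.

pivot=5
j stops at 7 (5), i stops at 0 (5); swap ⇒ 5 7 5 7 5 5 7 5 9 7
j stops at 5 (5), i stops at 1 (7); swap ⇒ 5 5 5 7 5 7 7 5 9 7
j stops at 4 (5), i stops at 2 (5); swap ⇒ 5 5 5 7 5 7 7 5 9 7
j stops at 2, i stops at 3; i≥j ⇒ return 2. A=5 5 5 7 5 7 7 5 9 7

3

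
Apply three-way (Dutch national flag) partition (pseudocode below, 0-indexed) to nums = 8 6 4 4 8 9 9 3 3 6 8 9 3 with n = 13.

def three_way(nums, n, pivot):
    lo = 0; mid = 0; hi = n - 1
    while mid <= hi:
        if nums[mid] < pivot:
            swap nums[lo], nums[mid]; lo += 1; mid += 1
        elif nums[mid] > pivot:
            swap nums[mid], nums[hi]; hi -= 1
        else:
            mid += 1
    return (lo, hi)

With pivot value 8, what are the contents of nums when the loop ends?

6 4 4 3 3 3 6 8 8 8 9 9 9

pivot = 8; lo=0, mid=0, hi=12
nums[mid]=8=8: mid=1
nums[mid]=6<8: swap nums[0],nums[1]; lo=1,mid=2 → 6 8 4 4 8 9 9 3 3 6 8 9 3
nums[mid]=4<8: swap nums[1],nums[2]; lo=2,mid=3 → 6 4 8 4 8 9 9 3 3 6 8 9 3
nums[mid]=4<8: swap nums[2],nums[3]; lo=3,mid=4 → 6 4 4 8 8 9 9 3 3 6 8 9 3
nums[mid]=8=8: mid=5
nums[mid]=9>8: swap nums[5],nums[12]; hi=11 → 6 4 4 8 8 3 9 3 3 6 8 9 9
nums[mid]=3<8: swap nums[3],nums[5]; lo=4,mid=6 → 6 4 4 3 8 8 9 3 3 6 8 9 9
nums[mid]=9>8: swap nums[6],nums[11]; hi=10 → 6 4 4 3 8 8 9 3 3 6 8 9 9
nums[mid]=9>8: swap nums[6],nums[10]; hi=9 → 6 4 4 3 8 8 8 3 3 6 9 9 9
nums[mid]=8=8: mid=7
nums[mid]=3<8: swap nums[4],nums[7]; lo=5,mid=8 → 6 4 4 3 3 8 8 8 3 6 9 9 9
nums[mid]=3<8: swap nums[5],nums[8]; lo=6,mid=9 → 6 4 4 3 3 3 8 8 8 6 9 9 9
nums[mid]=6<8: swap nums[6],nums[9]; lo=7,mid=10 → 6 4 4 3 3 3 6 8 8 8 9 9 9
end: lo=7, hi=9; nums = 6 4 4 3 3 3 6 8 8 8 9 9 9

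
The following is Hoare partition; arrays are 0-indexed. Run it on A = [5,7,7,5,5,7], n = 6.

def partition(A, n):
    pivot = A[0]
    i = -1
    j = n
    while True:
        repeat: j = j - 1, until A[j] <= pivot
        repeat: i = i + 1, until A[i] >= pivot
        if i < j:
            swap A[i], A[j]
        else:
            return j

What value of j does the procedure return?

pivot=5
j stops at 4 (5), i stops at 0 (5); swap ⇒ [5,7,7,5,5,7]
j stops at 3 (5), i stops at 1 (7); swap ⇒ [5,5,7,7,5,7]
j stops at 1, i stops at 2; i≥j ⇒ return 1. A=[5,5,7,7,5,7]

1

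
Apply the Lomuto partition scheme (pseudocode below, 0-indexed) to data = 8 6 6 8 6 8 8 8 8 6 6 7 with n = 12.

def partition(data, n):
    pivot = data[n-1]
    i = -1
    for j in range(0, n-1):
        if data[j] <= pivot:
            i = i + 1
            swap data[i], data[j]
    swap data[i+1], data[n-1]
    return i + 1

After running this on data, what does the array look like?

pivot = data[11] = 7; i = -1
j=0: data[0]=8 > 7 → no swap
j=1: data[1]=6 ≤ 7 → i=0, swap data[0],data[1] → 6 8 6 8 6 8 8 8 8 6 6 7
j=2: data[2]=6 ≤ 7 → i=1, swap data[1],data[2] → 6 6 8 8 6 8 8 8 8 6 6 7
j=3: data[3]=8 > 7 → no swap
j=4: data[4]=6 ≤ 7 → i=2, swap data[2],data[4] → 6 6 6 8 8 8 8 8 8 6 6 7
j=5: data[5]=8 > 7 → no swap
j=6: data[6]=8 > 7 → no swap
j=7: data[7]=8 > 7 → no swap
j=8: data[8]=8 > 7 → no swap
j=9: data[9]=6 ≤ 7 → i=3, swap data[3],data[9] → 6 6 6 6 8 8 8 8 8 8 6 7
j=10: data[10]=6 ≤ 7 → i=4, swap data[4],data[10] → 6 6 6 6 6 8 8 8 8 8 8 7
final swap data[5],data[11] → 6 6 6 6 6 7 8 8 8 8 8 8; return 5

6 6 6 6 6 7 8 8 8 8 8 8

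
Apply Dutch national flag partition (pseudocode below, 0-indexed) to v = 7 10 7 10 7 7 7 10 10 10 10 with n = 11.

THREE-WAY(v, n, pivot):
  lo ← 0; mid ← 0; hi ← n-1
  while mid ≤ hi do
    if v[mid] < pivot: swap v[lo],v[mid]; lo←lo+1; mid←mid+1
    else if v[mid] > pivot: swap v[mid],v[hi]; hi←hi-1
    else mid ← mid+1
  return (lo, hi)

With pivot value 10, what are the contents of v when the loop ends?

7 7 7 7 7 10 10 10 10 10 10

lo=0 mid=0 hi=10
7<10: swap(0,0), lo=1 mid=1 ⇒ 7 10 7 10 7 7 7 10 10 10 10
10=10: mid=2
7<10: swap(1,2), lo=2 mid=3 ⇒ 7 7 10 10 7 7 7 10 10 10 10
10=10: mid=4
7<10: swap(2,4), lo=3 mid=5 ⇒ 7 7 7 10 10 7 7 10 10 10 10
7<10: swap(3,5), lo=4 mid=6 ⇒ 7 7 7 7 10 10 7 10 10 10 10
7<10: swap(4,6), lo=5 mid=7 ⇒ 7 7 7 7 7 10 10 10 10 10 10
10=10: mid=8
10=10: mid=9
10=10: mid=10
10=10: mid=11
done. lo=5 hi=10; v=7 7 7 7 7 10 10 10 10 10 10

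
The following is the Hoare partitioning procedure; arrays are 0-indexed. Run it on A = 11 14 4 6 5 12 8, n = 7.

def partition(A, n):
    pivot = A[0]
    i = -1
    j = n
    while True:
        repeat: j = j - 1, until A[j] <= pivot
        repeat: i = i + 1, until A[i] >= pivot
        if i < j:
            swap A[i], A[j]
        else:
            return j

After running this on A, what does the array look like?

8 5 4 6 14 12 11

pivot = A[0] = 11; i = -1, j = 7
j→6 (A[6]=8≤11), i→0 (A[0]=11≥11); i<j, swap → 8 14 4 6 5 12 11
j→4 (A[4]=5≤11), i→1 (A[1]=14≥11); i<j, swap → 8 5 4 6 14 12 11
j→3, i→4; i≥j, return j=3. A = 8 5 4 6 14 12 11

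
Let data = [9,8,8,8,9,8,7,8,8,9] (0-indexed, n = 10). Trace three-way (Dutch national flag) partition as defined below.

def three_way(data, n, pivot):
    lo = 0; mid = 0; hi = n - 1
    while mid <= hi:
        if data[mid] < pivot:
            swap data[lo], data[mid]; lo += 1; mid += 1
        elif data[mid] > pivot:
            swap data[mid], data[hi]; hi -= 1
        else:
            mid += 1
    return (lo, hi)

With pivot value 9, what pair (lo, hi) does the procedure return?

pivot = 9; lo=0, mid=0, hi=9
data[mid]=9=9: mid=1
data[mid]=8<9: swap data[0],data[1]; lo=1,mid=2 → [8,9,8,8,9,8,7,8,8,9]
data[mid]=8<9: swap data[1],data[2]; lo=2,mid=3 → [8,8,9,8,9,8,7,8,8,9]
data[mid]=8<9: swap data[2],data[3]; lo=3,mid=4 → [8,8,8,9,9,8,7,8,8,9]
data[mid]=9=9: mid=5
data[mid]=8<9: swap data[3],data[5]; lo=4,mid=6 → [8,8,8,8,9,9,7,8,8,9]
data[mid]=7<9: swap data[4],data[6]; lo=5,mid=7 → [8,8,8,8,7,9,9,8,8,9]
data[mid]=8<9: swap data[5],data[7]; lo=6,mid=8 → [8,8,8,8,7,8,9,9,8,9]
data[mid]=8<9: swap data[6],data[8]; lo=7,mid=9 → [8,8,8,8,7,8,8,9,9,9]
data[mid]=9=9: mid=10
end: lo=7, hi=9; data = [8,8,8,8,7,8,8,9,9,9]

(7, 9)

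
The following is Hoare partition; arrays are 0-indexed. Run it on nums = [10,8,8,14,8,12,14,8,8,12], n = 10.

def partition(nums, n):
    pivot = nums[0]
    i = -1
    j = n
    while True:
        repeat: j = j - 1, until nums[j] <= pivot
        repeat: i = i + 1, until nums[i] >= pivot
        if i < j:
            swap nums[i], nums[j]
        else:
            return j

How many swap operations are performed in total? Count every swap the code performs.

2

pivot = nums[0] = 10; i = -1, j = 10
j→8 (nums[8]=8≤10), i→0 (nums[0]=10≥10); i<j, swap → [8,8,8,14,8,12,14,8,10,12]
j→7 (nums[7]=8≤10), i→3 (nums[3]=14≥10); i<j, swap → [8,8,8,8,8,12,14,14,10,12]
j→4, i→5; i≥j, return j=4. nums = [8,8,8,8,8,12,14,14,10,12]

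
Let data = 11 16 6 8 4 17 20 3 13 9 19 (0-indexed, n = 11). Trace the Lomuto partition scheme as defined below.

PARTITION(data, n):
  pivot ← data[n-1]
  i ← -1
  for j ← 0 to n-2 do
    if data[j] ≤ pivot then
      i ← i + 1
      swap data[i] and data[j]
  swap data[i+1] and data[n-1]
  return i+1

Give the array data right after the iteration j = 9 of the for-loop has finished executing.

pivot=19, i=-1
j=0: 11≤19, i=0, swap(0,0) ⇒ 11 16 6 8 4 17 20 3 13 9 19
j=1: 16≤19, i=1, swap(1,1) ⇒ 11 16 6 8 4 17 20 3 13 9 19
j=2: 6≤19, i=2, swap(2,2) ⇒ 11 16 6 8 4 17 20 3 13 9 19
j=3: 8≤19, i=3, swap(3,3) ⇒ 11 16 6 8 4 17 20 3 13 9 19
j=4: 4≤19, i=4, swap(4,4) ⇒ 11 16 6 8 4 17 20 3 13 9 19
j=5: 17≤19, i=5, swap(5,5) ⇒ 11 16 6 8 4 17 20 3 13 9 19
j=6: 20>19, skip
j=7: 3≤19, i=6, swap(6,7) ⇒ 11 16 6 8 4 17 3 20 13 9 19
j=8: 13≤19, i=7, swap(7,8) ⇒ 11 16 6 8 4 17 3 13 20 9 19
j=9: 9≤19, i=8, swap(8,9) ⇒ 11 16 6 8 4 17 3 13 9 20 19
(after j=9) data = 11 16 6 8 4 17 3 13 9 20 19

11 16 6 8 4 17 3 13 9 20 19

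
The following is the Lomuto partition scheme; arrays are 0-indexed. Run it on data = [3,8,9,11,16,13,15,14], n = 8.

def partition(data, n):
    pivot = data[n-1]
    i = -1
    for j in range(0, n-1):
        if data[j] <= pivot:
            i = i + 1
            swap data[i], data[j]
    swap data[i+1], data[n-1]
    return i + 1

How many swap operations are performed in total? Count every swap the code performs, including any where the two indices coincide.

pivot = data[7] = 14; i = -1
j=0: data[0]=3 ≤ 14 → i=0, swap data[0],data[0] (no change) → [3,8,9,11,16,13,15,14]
j=1: data[1]=8 ≤ 14 → i=1, swap data[1],data[1] (no change) → [3,8,9,11,16,13,15,14]
j=2: data[2]=9 ≤ 14 → i=2, swap data[2],data[2] (no change) → [3,8,9,11,16,13,15,14]
j=3: data[3]=11 ≤ 14 → i=3, swap data[3],data[3] (no change) → [3,8,9,11,16,13,15,14]
j=4: data[4]=16 > 14 → no swap
j=5: data[5]=13 ≤ 14 → i=4, swap data[4],data[5] → [3,8,9,11,13,16,15,14]
j=6: data[6]=15 > 14 → no swap
final swap data[5],data[7] → [3,8,9,11,13,14,15,16]; return 5

6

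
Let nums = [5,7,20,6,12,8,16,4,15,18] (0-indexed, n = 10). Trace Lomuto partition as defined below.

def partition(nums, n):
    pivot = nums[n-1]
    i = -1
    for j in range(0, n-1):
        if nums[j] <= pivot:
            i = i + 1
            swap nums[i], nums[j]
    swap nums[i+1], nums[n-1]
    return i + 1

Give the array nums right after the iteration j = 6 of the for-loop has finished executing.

[5,7,6,12,8,16,20,4,15,18]

pivot=18, i=-1
j=0: 5≤18, i=0, swap(0,0) ⇒ [5,7,20,6,12,8,16,4,15,18]
j=1: 7≤18, i=1, swap(1,1) ⇒ [5,7,20,6,12,8,16,4,15,18]
j=2: 20>18, skip
j=3: 6≤18, i=2, swap(2,3) ⇒ [5,7,6,20,12,8,16,4,15,18]
j=4: 12≤18, i=3, swap(3,4) ⇒ [5,7,6,12,20,8,16,4,15,18]
j=5: 8≤18, i=4, swap(4,5) ⇒ [5,7,6,12,8,20,16,4,15,18]
j=6: 16≤18, i=5, swap(5,6) ⇒ [5,7,6,12,8,16,20,4,15,18]
(after j=6) nums = [5,7,6,12,8,16,20,4,15,18]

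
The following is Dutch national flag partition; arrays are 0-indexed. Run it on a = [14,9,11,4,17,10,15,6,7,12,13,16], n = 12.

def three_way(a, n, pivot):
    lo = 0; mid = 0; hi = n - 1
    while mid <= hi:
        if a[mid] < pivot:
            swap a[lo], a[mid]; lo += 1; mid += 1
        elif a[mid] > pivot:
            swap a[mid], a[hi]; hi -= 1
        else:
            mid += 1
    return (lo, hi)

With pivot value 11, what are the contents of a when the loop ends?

pivot = 11; lo=0, mid=0, hi=11
a[mid]=14>11: swap a[0],a[11]; hi=10 → [16,9,11,4,17,10,15,6,7,12,13,14]
a[mid]=16>11: swap a[0],a[10]; hi=9 → [13,9,11,4,17,10,15,6,7,12,16,14]
a[mid]=13>11: swap a[0],a[9]; hi=8 → [12,9,11,4,17,10,15,6,7,13,16,14]
a[mid]=12>11: swap a[0],a[8]; hi=7 → [7,9,11,4,17,10,15,6,12,13,16,14]
a[mid]=7<11: swap a[0],a[0]; lo=1,mid=1 → [7,9,11,4,17,10,15,6,12,13,16,14]
a[mid]=9<11: swap a[1],a[1]; lo=2,mid=2 → [7,9,11,4,17,10,15,6,12,13,16,14]
a[mid]=11=11: mid=3
a[mid]=4<11: swap a[2],a[3]; lo=3,mid=4 → [7,9,4,11,17,10,15,6,12,13,16,14]
a[mid]=17>11: swap a[4],a[7]; hi=6 → [7,9,4,11,6,10,15,17,12,13,16,14]
a[mid]=6<11: swap a[3],a[4]; lo=4,mid=5 → [7,9,4,6,11,10,15,17,12,13,16,14]
a[mid]=10<11: swap a[4],a[5]; lo=5,mid=6 → [7,9,4,6,10,11,15,17,12,13,16,14]
a[mid]=15>11: swap a[6],a[6]; hi=5 → [7,9,4,6,10,11,15,17,12,13,16,14]
end: lo=5, hi=5; a = [7,9,4,6,10,11,15,17,12,13,16,14]

[7,9,4,6,10,11,15,17,12,13,16,14]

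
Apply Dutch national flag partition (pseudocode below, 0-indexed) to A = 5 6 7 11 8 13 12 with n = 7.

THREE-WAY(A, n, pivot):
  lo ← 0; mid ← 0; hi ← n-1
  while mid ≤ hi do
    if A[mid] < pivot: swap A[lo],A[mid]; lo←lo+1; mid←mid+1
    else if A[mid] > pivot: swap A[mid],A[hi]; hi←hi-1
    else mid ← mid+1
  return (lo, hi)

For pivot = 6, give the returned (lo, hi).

(1, 1)

lo=0 mid=0 hi=6
5<6: swap(0,0), lo=1 mid=1 ⇒ 5 6 7 11 8 13 12
6=6: mid=2
7>6: swap(2,6), hi=5 ⇒ 5 6 12 11 8 13 7
12>6: swap(2,5), hi=4 ⇒ 5 6 13 11 8 12 7
13>6: swap(2,4), hi=3 ⇒ 5 6 8 11 13 12 7
8>6: swap(2,3), hi=2 ⇒ 5 6 11 8 13 12 7
11>6: swap(2,2), hi=1 ⇒ 5 6 11 8 13 12 7
done. lo=1 hi=1; A=5 6 11 8 13 12 7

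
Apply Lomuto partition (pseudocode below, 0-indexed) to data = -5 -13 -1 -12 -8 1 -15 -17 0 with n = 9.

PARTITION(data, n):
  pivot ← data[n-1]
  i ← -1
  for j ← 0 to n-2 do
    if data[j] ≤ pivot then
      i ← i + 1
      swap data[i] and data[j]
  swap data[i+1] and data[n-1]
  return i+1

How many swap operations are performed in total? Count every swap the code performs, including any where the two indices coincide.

pivot = data[8] = 0; i = -1
j=0: data[0]=-5 ≤ 0 → i=0, swap data[0],data[0] (no change) → -5 -13 -1 -12 -8 1 -15 -17 0
j=1: data[1]=-13 ≤ 0 → i=1, swap data[1],data[1] (no change) → -5 -13 -1 -12 -8 1 -15 -17 0
j=2: data[2]=-1 ≤ 0 → i=2, swap data[2],data[2] (no change) → -5 -13 -1 -12 -8 1 -15 -17 0
j=3: data[3]=-12 ≤ 0 → i=3, swap data[3],data[3] (no change) → -5 -13 -1 -12 -8 1 -15 -17 0
j=4: data[4]=-8 ≤ 0 → i=4, swap data[4],data[4] (no change) → -5 -13 -1 -12 -8 1 -15 -17 0
j=5: data[5]=1 > 0 → no swap
j=6: data[6]=-15 ≤ 0 → i=5, swap data[5],data[6] → -5 -13 -1 -12 -8 -15 1 -17 0
j=7: data[7]=-17 ≤ 0 → i=6, swap data[6],data[7] → -5 -13 -1 -12 -8 -15 -17 1 0
final swap data[7],data[8] → -5 -13 -1 -12 -8 -15 -17 0 1; return 7

8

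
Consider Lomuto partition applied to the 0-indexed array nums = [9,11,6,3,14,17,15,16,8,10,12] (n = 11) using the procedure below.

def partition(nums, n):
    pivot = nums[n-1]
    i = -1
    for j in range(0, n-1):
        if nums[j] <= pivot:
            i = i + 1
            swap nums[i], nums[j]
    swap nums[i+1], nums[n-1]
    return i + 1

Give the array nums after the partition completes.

pivot=12, i=-1
j=0: 9≤12, i=0, swap(0,0) ⇒ [9,11,6,3,14,17,15,16,8,10,12]
j=1: 11≤12, i=1, swap(1,1) ⇒ [9,11,6,3,14,17,15,16,8,10,12]
j=2: 6≤12, i=2, swap(2,2) ⇒ [9,11,6,3,14,17,15,16,8,10,12]
j=3: 3≤12, i=3, swap(3,3) ⇒ [9,11,6,3,14,17,15,16,8,10,12]
j=4: 14>12, skip
j=5: 17>12, skip
j=6: 15>12, skip
j=7: 16>12, skip
j=8: 8≤12, i=4, swap(4,8) ⇒ [9,11,6,3,8,17,15,16,14,10,12]
j=9: 10≤12, i=5, swap(5,9) ⇒ [9,11,6,3,8,10,15,16,14,17,12]
swap(6,10) ⇒ [9,11,6,3,8,10,12,16,14,17,15]; return 6

[9,11,6,3,8,10,12,16,14,17,15]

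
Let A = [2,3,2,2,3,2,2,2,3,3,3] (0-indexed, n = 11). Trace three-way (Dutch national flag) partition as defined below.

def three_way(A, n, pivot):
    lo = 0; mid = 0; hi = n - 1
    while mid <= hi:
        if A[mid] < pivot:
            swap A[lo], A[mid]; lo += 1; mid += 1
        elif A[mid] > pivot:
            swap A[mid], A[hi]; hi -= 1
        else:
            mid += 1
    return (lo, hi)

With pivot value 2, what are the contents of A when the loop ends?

[2,2,2,2,2,2,3,3,3,3,3]

pivot = 2; lo=0, mid=0, hi=10
A[mid]=2=2: mid=1
A[mid]=3>2: swap A[1],A[10]; hi=9 → [2,3,2,2,3,2,2,2,3,3,3]
A[mid]=3>2: swap A[1],A[9]; hi=8 → [2,3,2,2,3,2,2,2,3,3,3]
A[mid]=3>2: swap A[1],A[8]; hi=7 → [2,3,2,2,3,2,2,2,3,3,3]
A[mid]=3>2: swap A[1],A[7]; hi=6 → [2,2,2,2,3,2,2,3,3,3,3]
A[mid]=2=2: mid=2
A[mid]=2=2: mid=3
A[mid]=2=2: mid=4
A[mid]=3>2: swap A[4],A[6]; hi=5 → [2,2,2,2,2,2,3,3,3,3,3]
A[mid]=2=2: mid=5
A[mid]=2=2: mid=6
end: lo=0, hi=5; A = [2,2,2,2,2,2,3,3,3,3,3]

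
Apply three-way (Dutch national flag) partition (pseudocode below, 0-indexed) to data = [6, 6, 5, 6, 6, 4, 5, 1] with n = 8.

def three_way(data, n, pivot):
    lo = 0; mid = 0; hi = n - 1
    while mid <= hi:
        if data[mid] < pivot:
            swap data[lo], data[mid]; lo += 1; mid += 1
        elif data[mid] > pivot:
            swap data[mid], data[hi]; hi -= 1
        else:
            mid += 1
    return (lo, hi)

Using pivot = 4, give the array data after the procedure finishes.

[1, 4, 6, 6, 5, 5, 6, 6]

pivot = 4; lo=0, mid=0, hi=7
data[mid]=6>4: swap data[0],data[7]; hi=6 → [1, 6, 5, 6, 6, 4, 5, 6]
data[mid]=1<4: swap data[0],data[0]; lo=1,mid=1 → [1, 6, 5, 6, 6, 4, 5, 6]
data[mid]=6>4: swap data[1],data[6]; hi=5 → [1, 5, 5, 6, 6, 4, 6, 6]
data[mid]=5>4: swap data[1],data[5]; hi=4 → [1, 4, 5, 6, 6, 5, 6, 6]
data[mid]=4=4: mid=2
data[mid]=5>4: swap data[2],data[4]; hi=3 → [1, 4, 6, 6, 5, 5, 6, 6]
data[mid]=6>4: swap data[2],data[3]; hi=2 → [1, 4, 6, 6, 5, 5, 6, 6]
data[mid]=6>4: swap data[2],data[2]; hi=1 → [1, 4, 6, 6, 5, 5, 6, 6]
end: lo=1, hi=1; data = [1, 4, 6, 6, 5, 5, 6, 6]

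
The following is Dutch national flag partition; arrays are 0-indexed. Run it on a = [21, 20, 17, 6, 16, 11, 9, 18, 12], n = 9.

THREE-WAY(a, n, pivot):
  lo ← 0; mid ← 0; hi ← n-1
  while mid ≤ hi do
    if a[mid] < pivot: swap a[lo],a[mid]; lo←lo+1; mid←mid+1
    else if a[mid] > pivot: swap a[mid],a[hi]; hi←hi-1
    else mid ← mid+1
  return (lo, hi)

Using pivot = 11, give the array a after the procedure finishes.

[9, 6, 11, 16, 17, 20, 18, 12, 21]

pivot = 11; lo=0, mid=0, hi=8
a[mid]=21>11: swap a[0],a[8]; hi=7 → [12, 20, 17, 6, 16, 11, 9, 18, 21]
a[mid]=12>11: swap a[0],a[7]; hi=6 → [18, 20, 17, 6, 16, 11, 9, 12, 21]
a[mid]=18>11: swap a[0],a[6]; hi=5 → [9, 20, 17, 6, 16, 11, 18, 12, 21]
a[mid]=9<11: swap a[0],a[0]; lo=1,mid=1 → [9, 20, 17, 6, 16, 11, 18, 12, 21]
a[mid]=20>11: swap a[1],a[5]; hi=4 → [9, 11, 17, 6, 16, 20, 18, 12, 21]
a[mid]=11=11: mid=2
a[mid]=17>11: swap a[2],a[4]; hi=3 → [9, 11, 16, 6, 17, 20, 18, 12, 21]
a[mid]=16>11: swap a[2],a[3]; hi=2 → [9, 11, 6, 16, 17, 20, 18, 12, 21]
a[mid]=6<11: swap a[1],a[2]; lo=2,mid=3 → [9, 6, 11, 16, 17, 20, 18, 12, 21]
end: lo=2, hi=2; a = [9, 6, 11, 16, 17, 20, 18, 12, 21]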